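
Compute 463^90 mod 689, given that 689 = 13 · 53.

Mod 13: 463 ≡ 8; by Fermat, exponent reduces to 90 mod 12 = 6; 8^6 ≡ 12 (mod 13).
Mod 53: 463 ≡ 39; by Fermat, exponent reduces to 90 mod 52 = 38; 39^38 ≡ 40 (mod 53).
Combine by CRT: x ≡ 12 (mod 13), x ≡ 40 (mod 53) ⇒ x ≡ 623 (mod 689).

623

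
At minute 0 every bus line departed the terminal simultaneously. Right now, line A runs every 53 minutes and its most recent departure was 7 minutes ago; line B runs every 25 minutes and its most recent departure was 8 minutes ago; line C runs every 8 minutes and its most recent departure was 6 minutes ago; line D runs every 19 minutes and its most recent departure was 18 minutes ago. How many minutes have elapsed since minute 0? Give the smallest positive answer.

35358

The moduli are pairwise coprime; N = 53·25·8·19 = 201400.
N/53 = 3800; 3800 ≡ 37 (mod 53); 37·43 ≡ 1, so inverse 43.
N/25 = 8056; 8056 ≡ 6 (mod 25); 6·21 ≡ 1, so inverse 21.
N/8 = 25175; 25175 ≡ 7 (mod 8); 7·7 ≡ 1, so inverse 7.
N/19 = 10600; 10600 ≡ 17 (mod 19); 17·9 ≡ 1, so inverse 9.
t ≡ 7·3800·43 + 8·8056·21 + 6·25175·7 + 18·10600·9 = 5271758.
5271758 mod 201400 = 35358.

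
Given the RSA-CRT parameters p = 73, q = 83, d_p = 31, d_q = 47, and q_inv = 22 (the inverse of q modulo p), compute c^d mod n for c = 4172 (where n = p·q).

5649

m₁ = c^(d_p) mod p: c ≡ 11 (mod 73), and 11^31 mod 73 = 28.
m₂ = c^(d_q) mod q: c ≡ 22 (mod 83), and 22^47 mod 83 = 5.
h = q_inv·(m₁ − m₂) mod p = 22·(28 − 5) mod 73 = 68.
m = m₂ + h·q = 5 + 68·83 = 5649.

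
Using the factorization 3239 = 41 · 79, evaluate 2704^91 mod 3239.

2134

Mod 41: 2704 ≡ 39; by Fermat, exponent reduces to 91 mod 40 = 11; 39^11 ≡ 2 (mod 41).
Mod 79: 2704 ≡ 18; by Fermat, exponent reduces to 91 mod 78 = 13; 18^13 ≡ 1 (mod 79).
Combine by CRT: x ≡ 2 (mod 41), x ≡ 1 (mod 79) ⇒ x ≡ 2134 (mod 3239).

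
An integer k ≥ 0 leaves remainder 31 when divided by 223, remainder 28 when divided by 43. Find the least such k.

1146

Combine the congruences pairwise.
From k ≡ 31 (mod 223) write k = 31 + 223t. Substituting into k ≡ 28 (mod 43) gives 223t ≡ 40 (mod 43), and since 8⁻¹ ≡ 27 (mod 43), t ≡ 5. Hence k ≡ 31 + 223·5 = 1146 (mod 9589).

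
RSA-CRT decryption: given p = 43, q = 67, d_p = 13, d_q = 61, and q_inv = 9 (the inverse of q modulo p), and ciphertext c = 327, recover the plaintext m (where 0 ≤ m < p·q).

m₁ = c^(d_p) mod p: c ≡ 26 (mod 43), and 26^13 mod 43 = 30.
m₂ = c^(d_q) mod q: c ≡ 59 (mod 67), and 59^61 mod 67 = 40.
h = q_inv·(m₁ − m₂) mod p = 9·(30 − 40) mod 43 = 39.
m = m₂ + h·q = 40 + 39·67 = 2653.

2653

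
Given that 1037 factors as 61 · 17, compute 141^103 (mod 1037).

537

Mod 61: 141 ≡ 19; by Fermat, exponent reduces to 103 mod 60 = 43; 19^43 ≡ 49 (mod 61).
Mod 17: 141 ≡ 5; by Fermat, exponent reduces to 103 mod 16 = 7; 5^7 ≡ 10 (mod 17).
Combine by CRT: x ≡ 49 (mod 61), x ≡ 10 (mod 17) ⇒ x ≡ 537 (mod 1037).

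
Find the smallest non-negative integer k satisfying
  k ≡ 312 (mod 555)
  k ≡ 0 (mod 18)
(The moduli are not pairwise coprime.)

1422

Combine the congruences pairwise.
gcd(555, 18) = 3 and 3 | (0 − 312), so the pair is consistent; merging gives k ≡ 1422 (mod 3330), where 3330 = lcm(555, 18).
The solution is unique modulo lcm(555, 18) = 3330.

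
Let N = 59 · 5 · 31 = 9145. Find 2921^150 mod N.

Mod 59: 2921 ≡ 30; by Fermat, exponent reduces to 150 mod 58 = 34; 30^34 ≡ 35 (mod 59).
Mod 5: 2921 ≡ 1; by Fermat, exponent reduces to 150 mod 4 = 2; 1^2 ≡ 1 (mod 5).
Mod 31: 2921 ≡ 7; since 30 | 150, by Fermat 7^150 ≡ 1 (mod 31).
Combine by CRT: x ≡ 35 (mod 59), x ≡ 1 (mod 5), x ≡ 1 (mod 31) ⇒ x ≡ 5581 (mod 9145).

5581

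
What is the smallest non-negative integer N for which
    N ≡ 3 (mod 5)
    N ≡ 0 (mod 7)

28

Combine the congruences pairwise.
From N ≡ 3 (mod 5) write N = 3 + 5t. Substituting into N ≡ 0 (mod 7) gives 5t ≡ 4 (mod 7), and since 5⁻¹ ≡ 3 (mod 7), t ≡ 5. Hence N ≡ 3 + 5·5 = 28 (mod 35).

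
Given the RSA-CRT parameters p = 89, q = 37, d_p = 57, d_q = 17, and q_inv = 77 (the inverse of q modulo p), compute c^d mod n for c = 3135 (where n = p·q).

640

m₁ = c^(d_p) mod p: c ≡ 20 (mod 89), and 20^57 mod 89 = 17.
m₂ = c^(d_q) mod q: c ≡ 27 (mod 37), and 27^17 mod 37 = 11.
h = q_inv·(m₁ − m₂) mod p = 77·(17 − 11) mod 89 = 17.
m = m₂ + h·q = 11 + 17·37 = 640.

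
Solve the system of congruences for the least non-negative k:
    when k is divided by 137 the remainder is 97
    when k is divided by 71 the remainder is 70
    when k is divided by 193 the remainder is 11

1115551

The moduli are pairwise coprime; N = 137·71·193 = 1877311.
N/137 = 13703; 13703 ≡ 3 (mod 137); 3·46 ≡ 1, so inverse 46.
N/71 = 26441; 26441 ≡ 29 (mod 71); 29·49 ≡ 1, so inverse 49.
N/193 = 9727; 9727 ≡ 77 (mod 193); 77·188 ≡ 1, so inverse 188.
k ≡ 97·13703·46 + 70·26441·49 + 11·9727·188 = 171950852.
171950852 mod 1877311 = 1115551.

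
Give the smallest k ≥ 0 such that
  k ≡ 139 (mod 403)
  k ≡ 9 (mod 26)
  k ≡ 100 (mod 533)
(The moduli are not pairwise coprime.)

28349

gcd(403, 26) = 13 and 13 | (9 − 139), so the pair is consistent; merging gives k ≡ 139 (mod 806), where 806 = lcm(403, 26).
gcd(806, 533) = 13 and 13 | (100 − 139), so the pair is consistent; merging gives k ≡ 28349 (mod 33046), where 33046 = lcm(806, 533).
The solution is unique modulo lcm(403, 26, 533) = 33046.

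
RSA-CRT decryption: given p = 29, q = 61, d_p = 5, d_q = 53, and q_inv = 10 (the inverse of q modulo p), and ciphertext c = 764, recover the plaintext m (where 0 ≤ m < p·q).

m₁ = c^(d_p) mod p: c ≡ 10 (mod 29), and 10^5 mod 29 = 8.
m₂ = c^(d_q) mod q: c ≡ 32 (mod 61), and 32^53 mod 61 = 40.
h = q_inv·(m₁ − m₂) mod p = 10·(8 − 40) mod 29 = 28.
m = m₂ + h·q = 40 + 28·61 = 1748.

1748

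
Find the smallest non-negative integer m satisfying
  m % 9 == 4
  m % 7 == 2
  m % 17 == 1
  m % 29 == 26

The moduli are pairwise coprime; N = 9·7·17·29 = 31059.
N/9 = 3451; 3451 ≡ 4 (mod 9); 4·7 ≡ 1, so inverse 7.
N/7 = 4437; 4437 ≡ 6 (mod 7); 6·6 ≡ 1, so inverse 6.
N/17 = 1827; 1827 ≡ 8 (mod 17); 8·15 ≡ 1, so inverse 15.
N/29 = 1071; 1071 ≡ 27 (mod 29); 27·14 ≡ 1, so inverse 14.
m ≡ 4·3451·7 + 2·4437·6 + 1·1827·15 + 26·1071·14 = 567121.
567121 mod 31059 = 8059.

8059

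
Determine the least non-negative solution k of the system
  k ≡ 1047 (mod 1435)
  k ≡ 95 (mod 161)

32617

gcd(1435, 161) = 7 and 7 | (95 − 1047), so the pair is consistent; merging gives k ≡ 32617 (mod 33005), where 33005 = lcm(1435, 161).
The solution is unique modulo lcm(1435, 161) = 33005.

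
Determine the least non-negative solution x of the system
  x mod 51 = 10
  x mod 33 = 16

214

Combine the congruences pairwise.
gcd(51, 33) = 3 and 3 | (16 − 10), so the pair is consistent; merging gives x ≡ 214 (mod 561), where 561 = lcm(51, 33).
The solution is unique modulo lcm(51, 33) = 561.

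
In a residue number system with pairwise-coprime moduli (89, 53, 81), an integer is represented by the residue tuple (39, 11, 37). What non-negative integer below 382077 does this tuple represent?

Combine the congruences pairwise.
From x ≡ 39 (mod 89) write x = 39 + 89t. Substituting into x ≡ 11 (mod 53) gives 89t ≡ 25 (mod 53), and since 36⁻¹ ≡ 28 (mod 53), t ≡ 11. Hence x ≡ 39 + 89·11 = 1018 (mod 4717).
From x ≡ 1018 (mod 4717) write x = 1018 + 4717t. Substituting into x ≡ 37 (mod 81) gives 4717t ≡ 72 (mod 81), and since 19⁻¹ ≡ 64 (mod 81), t ≡ 72. Hence x ≡ 1018 + 4717·72 = 340642 (mod 382077).

340642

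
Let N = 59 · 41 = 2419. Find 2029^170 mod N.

1844

Mod 59: 2029 ≡ 23; by Fermat, exponent reduces to 170 mod 58 = 54; 23^54 ≡ 15 (mod 59).
Mod 41: 2029 ≡ 20; by Fermat, exponent reduces to 170 mod 40 = 10; 20^10 ≡ 40 (mod 41).
Combine by CRT: x ≡ 15 (mod 59), x ≡ 40 (mod 41) ⇒ x ≡ 1844 (mod 2419).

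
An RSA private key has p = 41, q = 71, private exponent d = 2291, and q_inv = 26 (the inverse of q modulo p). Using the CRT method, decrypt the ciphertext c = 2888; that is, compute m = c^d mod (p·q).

d_p = d mod (p−1) = 2291 mod 40 = 11; d_q = d mod (q−1) = 51.
m₁ = c^(d_p) mod p: c ≡ 18 (mod 41), and 18^11 mod 41 = 18.
m₂ = c^(d_q) mod q: c ≡ 48 (mod 71), and 48^51 mod 71 = 32.
h = q_inv·(m₁ − m₂) mod p = 26·(18 − 32) mod 41 = 5.
m = m₂ + h·q = 32 + 5·71 = 387.

387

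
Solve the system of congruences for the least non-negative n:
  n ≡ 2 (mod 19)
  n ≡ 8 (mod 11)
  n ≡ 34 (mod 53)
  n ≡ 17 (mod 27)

91088

From n ≡ 2 (mod 19) write n = 2 + 19t. Substituting into n ≡ 8 (mod 11) gives 19t ≡ 6 (mod 11), and since 8⁻¹ ≡ 7 (mod 11), t ≡ 9. Hence n ≡ 2 + 19·9 = 173 (mod 209).
From n ≡ 173 (mod 209) write n = 173 + 209t. Substituting into n ≡ 34 (mod 53) gives 209t ≡ 20 (mod 53), and since 50⁻¹ ≡ 35 (mod 53), t ≡ 11. Hence n ≡ 173 + 209·11 = 2472 (mod 11077).
From n ≡ 2472 (mod 11077) write n = 2472 + 11077t. Substituting into n ≡ 17 (mod 27) gives 11077t ≡ 2 (mod 27), and since 7⁻¹ ≡ 4 (mod 27), t ≡ 8. Hence n ≡ 2472 + 11077·8 = 91088 (mod 299079).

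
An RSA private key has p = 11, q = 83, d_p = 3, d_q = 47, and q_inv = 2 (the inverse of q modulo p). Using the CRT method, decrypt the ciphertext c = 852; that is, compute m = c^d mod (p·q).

m₁ = c^(d_p) mod p: c ≡ 5 (mod 11), and 5^3 mod 11 = 4.
m₂ = c^(d_q) mod q: c ≡ 22 (mod 83), and 22^47 mod 83 = 5.
h = q_inv·(m₁ − m₂) mod p = 2·(4 − 5) mod 11 = 9.
m = m₂ + h·q = 5 + 9·83 = 752.

752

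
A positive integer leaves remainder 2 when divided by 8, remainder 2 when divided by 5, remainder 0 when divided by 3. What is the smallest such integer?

The moduli are pairwise coprime; N = 8·5·3 = 120.
N/8 = 15; 15 ≡ 7 (mod 8); 7·7 ≡ 1, so inverse 7.
N/5 = 24; 24 ≡ 4 (mod 5); 4·4 ≡ 1, so inverse 4.
N/3 = 40; 40 ≡ 1 (mod 3), inverse 1.
x ≡ 2·15·7 + 2·24·4 + 0·40·1 = 402.
402 mod 120 = 42.

42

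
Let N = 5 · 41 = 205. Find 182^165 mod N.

Mod 5: 182 ≡ 2; by Fermat, exponent reduces to 165 mod 4 = 1; 2^1 ≡ 2 (mod 5).
Mod 41: 182 ≡ 18; by Fermat, exponent reduces to 165 mod 40 = 5; 18^5 ≡ 1 (mod 41).
Combine by CRT: x ≡ 2 (mod 5), x ≡ 1 (mod 41) ⇒ x ≡ 42 (mod 205).

42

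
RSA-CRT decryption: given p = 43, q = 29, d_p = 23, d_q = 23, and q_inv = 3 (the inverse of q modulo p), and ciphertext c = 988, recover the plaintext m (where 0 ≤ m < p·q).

m₁ = c^(d_p) mod p: c ≡ 42 (mod 43), and 42^23 mod 43 = 42.
m₂ = c^(d_q) mod q: c ≡ 2 (mod 29), and 2^23 mod 29 = 10.
h = q_inv·(m₁ − m₂) mod p = 3·(42 − 10) mod 43 = 10.
m = m₂ + h·q = 10 + 10·29 = 300.

300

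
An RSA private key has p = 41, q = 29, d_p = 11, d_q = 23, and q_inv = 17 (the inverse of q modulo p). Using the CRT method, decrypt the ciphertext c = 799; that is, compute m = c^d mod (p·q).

923

m₁ = c^(d_p) mod p: c ≡ 20 (mod 41), and 20^11 mod 41 = 21.
m₂ = c^(d_q) mod q: c ≡ 16 (mod 29), and 16^23 mod 29 = 24.
h = q_inv·(m₁ − m₂) mod p = 17·(21 − 24) mod 41 = 31.
m = m₂ + h·q = 24 + 31·29 = 923.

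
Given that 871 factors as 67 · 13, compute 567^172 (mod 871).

Mod 67: 567 ≡ 31; by Fermat, exponent reduces to 172 mod 66 = 40; 31^40 ≡ 33 (mod 67).
Mod 13: 567 ≡ 8; by Fermat, exponent reduces to 172 mod 12 = 4; 8^4 ≡ 1 (mod 13).
Combine by CRT: x ≡ 33 (mod 67), x ≡ 1 (mod 13) ⇒ x ≡ 703 (mod 871).

703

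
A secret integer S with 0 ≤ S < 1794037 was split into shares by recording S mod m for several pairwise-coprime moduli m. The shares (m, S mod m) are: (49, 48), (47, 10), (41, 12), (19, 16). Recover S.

374506

The moduli are pairwise coprime; N = 49·47·41·19 = 1794037.
N/49 = 36613; 36613 ≡ 10 (mod 49); 10·5 ≡ 1, so inverse 5.
N/47 = 38171; 38171 ≡ 7 (mod 47); 7·27 ≡ 1, so inverse 27.
N/41 = 43757; 43757 ≡ 10 (mod 41); 10·37 ≡ 1, so inverse 37.
N/19 = 94423; 94423 ≡ 12 (mod 19); 12·8 ≡ 1, so inverse 8.
S ≡ 48·36613·5 + 10·38171·27 + 12·43757·37 + 16·94423·8 = 50607542.
50607542 mod 1794037 = 374506.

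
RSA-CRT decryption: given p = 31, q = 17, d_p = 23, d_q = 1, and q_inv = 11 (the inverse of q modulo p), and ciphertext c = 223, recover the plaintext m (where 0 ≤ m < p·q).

m₁ = c^(d_p) mod p: c ≡ 6 (mod 31), and 6^23 mod 31 = 26.
m₂ = c^(d_q) mod q: c ≡ 2 (mod 17), and 2^1 mod 17 = 2.
h = q_inv·(m₁ − m₂) mod p = 11·(26 − 2) mod 31 = 16.
m = m₂ + h·q = 2 + 16·17 = 274.

274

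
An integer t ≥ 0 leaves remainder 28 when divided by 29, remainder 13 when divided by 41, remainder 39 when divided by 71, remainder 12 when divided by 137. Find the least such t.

5712912

The moduli are pairwise coprime; N = 29·41·71·137 = 11565403.
N/29 = 398807; 398807 ≡ 28 (mod 29); 28·28 ≡ 1, so inverse 28.
N/41 = 282083; 282083 ≡ 3 (mod 41); 3·14 ≡ 1, so inverse 14.
N/71 = 162893; 162893 ≡ 19 (mod 71); 19·15 ≡ 1, so inverse 15.
N/137 = 84419; 84419 ≡ 27 (mod 137); 27·66 ≡ 1, so inverse 66.
t ≡ 28·398807·28 + 13·282083·14 + 39·162893·15 + 12·84419·66 = 526156047.
526156047 mod 11565403 = 5712912.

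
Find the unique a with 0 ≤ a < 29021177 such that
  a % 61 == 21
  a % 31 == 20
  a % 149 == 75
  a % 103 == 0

1354038

From a ≡ 21 (mod 61) write a = 21 + 61t. Substituting into a ≡ 20 (mod 31) gives 61t ≡ 30 (mod 31), and since 30⁻¹ ≡ 30 (mod 31), t ≡ 1. Hence a ≡ 21 + 61·1 = 82 (mod 1891).
From a ≡ 82 (mod 1891) write a = 82 + 1891t. Substituting into a ≡ 75 (mod 149) gives 1891t ≡ 142 (mod 149), and since 103⁻¹ ≡ 68 (mod 149), t ≡ 120. Hence a ≡ 82 + 1891·120 = 227002 (mod 281759).
From a ≡ 227002 (mod 281759) write a = 227002 + 281759t. Substituting into a ≡ 0 (mod 103) gives 281759t ≡ 10 (mod 103), and since 54⁻¹ ≡ 21 (mod 103), t ≡ 4. Hence a ≡ 227002 + 281759·4 = 1354038 (mod 29021177).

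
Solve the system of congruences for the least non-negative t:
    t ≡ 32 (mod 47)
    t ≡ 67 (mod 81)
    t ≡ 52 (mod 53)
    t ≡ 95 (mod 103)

2918497

The moduli are pairwise coprime; N = 47·81·53·103 = 20782413.
N/47 = 442179; 442179 ≡ 3 (mod 47); 3·16 ≡ 1, so inverse 16.
N/81 = 256573; 256573 ≡ 46 (mod 81); 46·37 ≡ 1, so inverse 37.
N/53 = 392121; 392121 ≡ 27 (mod 53); 27·2 ≡ 1, so inverse 2.
N/103 = 201771; 201771 ≡ 97 (mod 103); 97·17 ≡ 1, so inverse 17.
t ≡ 32·442179·16 + 67·256573·37 + 52·392121·2 + 95·201771·17 = 1229080864.
1229080864 mod 20782413 = 2918497.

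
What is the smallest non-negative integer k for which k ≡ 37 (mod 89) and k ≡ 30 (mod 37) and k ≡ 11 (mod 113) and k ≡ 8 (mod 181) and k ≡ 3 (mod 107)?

3001296396

The moduli are pairwise coprime; N = 89·37·113·181·107 = 7206635003.
N/89 = 80973427; 80973427 ≡ 70 (mod 89); 70·14 ≡ 1, so inverse 14.
N/37 = 194773919; 194773919 ≡ 36 (mod 37); 36·36 ≡ 1, so inverse 36.
N/113 = 63775531; 63775531 ≡ 26 (mod 113); 26·100 ≡ 1, so inverse 100.
N/181 = 39815663; 39815663 ≡ 7 (mod 181); 7·26 ≡ 1, so inverse 26.
N/107 = 67351729; 67351729 ≡ 44 (mod 107); 44·90 ≡ 1, so inverse 90.
k ≡ 37·80973427·14 + 30·194773919·36 + 11·63775531·100 + 8·39815663·26 + 3·67351729·90 = 348919776540.
348919776540 mod 7206635003 = 3001296396.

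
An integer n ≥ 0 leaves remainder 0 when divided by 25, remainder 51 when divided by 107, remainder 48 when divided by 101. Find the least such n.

81050

Combine the congruences pairwise.
From n ≡ 0 (mod 25) write n = 0 + 25t. Substituting into n ≡ 51 (mod 107) gives 25t ≡ 51 (mod 107), and since 25⁻¹ ≡ 30 (mod 107), t ≡ 32. Hence n ≡ 0 + 25·32 = 800 (mod 2675).
From n ≡ 800 (mod 2675) write n = 800 + 2675t. Substituting into n ≡ 48 (mod 101) gives 2675t ≡ 56 (mod 101), and since 49⁻¹ ≡ 33 (mod 101), t ≡ 30. Hence n ≡ 800 + 2675·30 = 81050 (mod 270175).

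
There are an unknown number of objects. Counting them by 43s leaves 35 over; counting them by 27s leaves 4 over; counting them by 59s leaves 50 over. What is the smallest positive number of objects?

Combine the congruences pairwise.
From N ≡ 35 (mod 43) write N = 35 + 43t. Substituting into N ≡ 4 (mod 27) gives 43t ≡ 23 (mod 27), and since 16⁻¹ ≡ 22 (mod 27), t ≡ 20. Hence N ≡ 35 + 43·20 = 895 (mod 1161).
From N ≡ 895 (mod 1161) write N = 895 + 1161t. Substituting into N ≡ 50 (mod 59) gives 1161t ≡ 40 (mod 59), and since 40⁻¹ ≡ 31 (mod 59), t ≡ 1. Hence N ≡ 895 + 1161·1 = 2056 (mod 68499).

2056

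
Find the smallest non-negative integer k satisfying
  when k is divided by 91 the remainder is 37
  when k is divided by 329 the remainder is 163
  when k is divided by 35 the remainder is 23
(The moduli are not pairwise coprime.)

Combine the congruences pairwise.
gcd(91, 329) = 7 and 7 | (163 − 37), so the pair is consistent; merging gives k ≡ 492 (mod 4277), where 4277 = lcm(91, 329).
gcd(4277, 35) = 7 and 7 | (23 − 492), so the pair is consistent; merging gives k ≡ 13323 (mod 21385), where 21385 = lcm(4277, 35).
The solution is unique modulo lcm(91, 329, 35) = 21385.

13323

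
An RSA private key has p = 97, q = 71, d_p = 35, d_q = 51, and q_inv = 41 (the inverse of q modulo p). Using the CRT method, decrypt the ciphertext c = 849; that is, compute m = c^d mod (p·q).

m₁ = c^(d_p) mod p: c ≡ 73 (mod 97), and 73^35 mod 97 = 93.
m₂ = c^(d_q) mod q: c ≡ 68 (mod 71), and 68^51 mod 71 = 11.
h = q_inv·(m₁ − m₂) mod p = 41·(93 − 11) mod 97 = 64.
m = m₂ + h·q = 11 + 64·71 = 4555.

4555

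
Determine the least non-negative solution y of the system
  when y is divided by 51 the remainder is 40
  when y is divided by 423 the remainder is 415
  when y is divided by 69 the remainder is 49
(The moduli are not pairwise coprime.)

54559

gcd(51, 423) = 3 and 3 | (415 − 40), so the pair is consistent; merging gives y ≡ 4222 (mod 7191), where 7191 = lcm(51, 423).
gcd(7191, 69) = 3 and 3 | (49 − 4222), so the pair is consistent; merging gives y ≡ 54559 (mod 165393), where 165393 = lcm(7191, 69).
The solution is unique modulo lcm(51, 423, 69) = 165393.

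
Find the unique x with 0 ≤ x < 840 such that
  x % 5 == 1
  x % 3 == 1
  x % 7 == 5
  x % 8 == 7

From x ≡ 1 (mod 5) write x = 1 + 5t. Substituting into x ≡ 1 (mod 3) gives 5t ≡ 0 (mod 3), and since 2⁻¹ ≡ 2 (mod 3), t ≡ 0. Hence x ≡ 1 + 5·0 = 1 (mod 15).
From x ≡ 1 (mod 15) write x = 1 + 15t. Substituting into x ≡ 5 (mod 7) gives 15t ≡ 4 (mod 7), and since 1⁻¹ ≡ 1 (mod 7), t ≡ 4. Hence x ≡ 1 + 15·4 = 61 (mod 105).
From x ≡ 61 (mod 105) write x = 61 + 105t. Substituting into x ≡ 7 (mod 8) gives 105t ≡ 2 (mod 8), and since 1⁻¹ ≡ 1 (mod 8), t ≡ 2. Hence x ≡ 61 + 105·2 = 271 (mod 840).

271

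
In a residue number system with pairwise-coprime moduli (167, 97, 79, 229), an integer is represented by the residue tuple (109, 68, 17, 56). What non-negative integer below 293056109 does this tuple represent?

From x ≡ 109 (mod 167) write x = 109 + 167t. Substituting into x ≡ 68 (mod 97) gives 167t ≡ 56 (mod 97), and since 70⁻¹ ≡ 79 (mod 97), t ≡ 59. Hence x ≡ 109 + 167·59 = 9962 (mod 16199).
From x ≡ 9962 (mod 16199) write x = 9962 + 16199t. Substituting into x ≡ 17 (mod 79) gives 16199t ≡ 9 (mod 79), and since 4⁻¹ ≡ 20 (mod 79), t ≡ 22. Hence x ≡ 9962 + 16199·22 = 366340 (mod 1279721).
From x ≡ 366340 (mod 1279721) write x = 366340 + 1279721t. Substituting into x ≡ 56 (mod 229) gives 1279721t ≡ 116 (mod 229), and since 69⁻¹ ≡ 156 (mod 229), t ≡ 5. Hence x ≡ 366340 + 1279721·5 = 6764945 (mod 293056109).

6764945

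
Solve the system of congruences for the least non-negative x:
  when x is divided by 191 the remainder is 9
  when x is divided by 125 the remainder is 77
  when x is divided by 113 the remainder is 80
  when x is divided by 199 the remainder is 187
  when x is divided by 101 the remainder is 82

9644009827

Combine the congruences pairwise.
From x ≡ 9 (mod 191) write x = 9 + 191t. Substituting into x ≡ 77 (mod 125) gives 191t ≡ 68 (mod 125), and since 66⁻¹ ≡ 36 (mod 125), t ≡ 73. Hence x ≡ 9 + 191·73 = 13952 (mod 23875).
From x ≡ 13952 (mod 23875) write x = 13952 + 23875t. Substituting into x ≡ 80 (mod 113) gives 23875t ≡ 27 (mod 113), and since 32⁻¹ ≡ 53 (mod 113), t ≡ 75. Hence x ≡ 13952 + 23875·75 = 1804577 (mod 2697875).
From x ≡ 1804577 (mod 2697875) write x = 1804577 + 2697875t. Substituting into x ≡ 187 (mod 199) gives 2697875t ≡ 142 (mod 199), and since 32⁻¹ ≡ 56 (mod 199), t ≡ 191. Hence x ≡ 1804577 + 2697875·191 = 517098702 (mod 536877125).
From x ≡ 517098702 (mod 536877125) write x = 517098702 + 536877125t. Substituting into x ≡ 82 (mod 101) gives 536877125t ≡ 69 (mod 101), and since 10⁻¹ ≡ 91 (mod 101), t ≡ 17. Hence x ≡ 517098702 + 536877125·17 = 9644009827 (mod 54224589625).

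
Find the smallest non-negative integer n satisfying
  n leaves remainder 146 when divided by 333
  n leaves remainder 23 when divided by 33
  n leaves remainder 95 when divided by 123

26786

gcd(333, 33) = 3 and 3 | (23 − 146), so the pair is consistent; merging gives n ≡ 1145 (mod 3663), where 3663 = lcm(333, 33).
gcd(3663, 123) = 3 and 3 | (95 − 1145), so the pair is consistent; merging gives n ≡ 26786 (mod 150183), where 150183 = lcm(3663, 123).
The solution is unique modulo lcm(333, 33, 123) = 150183.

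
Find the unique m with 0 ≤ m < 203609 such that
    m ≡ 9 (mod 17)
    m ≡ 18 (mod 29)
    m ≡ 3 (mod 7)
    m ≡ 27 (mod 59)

13184

From m ≡ 9 (mod 17) write m = 9 + 17t. Substituting into m ≡ 18 (mod 29) gives 17t ≡ 9 (mod 29), and since 17⁻¹ ≡ 12 (mod 29), t ≡ 21. Hence m ≡ 9 + 17·21 = 366 (mod 493).
From m ≡ 366 (mod 493) write m = 366 + 493t. Substituting into m ≡ 3 (mod 7) gives 493t ≡ 1 (mod 7), and since 3⁻¹ ≡ 5 (mod 7), t ≡ 5. Hence m ≡ 366 + 493·5 = 2831 (mod 3451).
From m ≡ 2831 (mod 3451) write m = 2831 + 3451t. Substituting into m ≡ 27 (mod 59) gives 3451t ≡ 28 (mod 59), and since 29⁻¹ ≡ 57 (mod 59), t ≡ 3. Hence m ≡ 2831 + 3451·3 = 13184 (mod 203609).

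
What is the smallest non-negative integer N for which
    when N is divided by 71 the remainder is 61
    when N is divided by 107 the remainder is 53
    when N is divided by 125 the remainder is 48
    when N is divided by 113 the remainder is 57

The moduli are pairwise coprime; M = 71·107·125·113 = 107307625.
M/71 = 1511375; 1511375 ≡ 69 (mod 71); 69·35 ≡ 1, so inverse 35.
M/107 = 1002875; 1002875 ≡ 71 (mod 107); 71·104 ≡ 1, so inverse 104.
M/125 = 858461; 858461 ≡ 86 (mod 125); 86·16 ≡ 1, so inverse 16.
M/113 = 949625; 949625 ≡ 86 (mod 113); 86·46 ≡ 1, so inverse 46.
N ≡ 61·1511375·35 + 53·1002875·104 + 48·858461·16 + 57·949625·46 = 11903847423.
11903847423 mod 107307625 = 100008673.

100008673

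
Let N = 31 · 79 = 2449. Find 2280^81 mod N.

Mod 31: 2280 ≡ 17; by Fermat, exponent reduces to 81 mod 30 = 21; 17^21 ≡ 23 (mod 31).
Mod 79: 2280 ≡ 68; by Fermat, exponent reduces to 81 mod 78 = 3; 68^3 ≡ 12 (mod 79).
Combine by CRT: x ≡ 23 (mod 31), x ≡ 12 (mod 79) ⇒ x ≡ 2224 (mod 2449).

2224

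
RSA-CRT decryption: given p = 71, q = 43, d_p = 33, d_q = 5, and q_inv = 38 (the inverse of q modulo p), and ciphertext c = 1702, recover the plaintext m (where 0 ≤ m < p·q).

m₁ = c^(d_p) mod p: c ≡ 69 (mod 71), and 69^33 mod 71 = 53.
m₂ = c^(d_q) mod q: c ≡ 25 (mod 43), and 25^5 mod 43 = 24.
h = q_inv·(m₁ − m₂) mod p = 38·(53 − 24) mod 71 = 37.
m = m₂ + h·q = 24 + 37·43 = 1615.

1615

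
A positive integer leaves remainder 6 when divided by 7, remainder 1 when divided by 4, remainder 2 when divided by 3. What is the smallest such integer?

41

The moduli are pairwise coprime; M = 7·4·3 = 84.
M/7 = 12; 12 ≡ 5 (mod 7); 5·3 ≡ 1, so inverse 3.
M/4 = 21; 21 ≡ 1 (mod 4), inverse 1.
M/3 = 28; 28 ≡ 1 (mod 3), inverse 1.
N ≡ 6·12·3 + 1·21·1 + 2·28·1 = 293.
293 mod 84 = 41.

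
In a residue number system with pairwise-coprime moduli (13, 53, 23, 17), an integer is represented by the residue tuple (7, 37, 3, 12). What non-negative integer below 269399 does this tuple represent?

257511

The moduli are pairwise coprime; N = 13·53·23·17 = 269399.
N/13 = 20723; 20723 ≡ 1 (mod 13), inverse 1.
N/53 = 5083; 5083 ≡ 48 (mod 53); 48·21 ≡ 1, so inverse 21.
N/23 = 11713; 11713 ≡ 6 (mod 23); 6·4 ≡ 1, so inverse 4.
N/17 = 15847; 15847 ≡ 3 (mod 17); 3·6 ≡ 1, so inverse 6.
x ≡ 7·20723·1 + 37·5083·21 + 3·11713·4 + 12·15847·6 = 5376092.
5376092 mod 269399 = 257511.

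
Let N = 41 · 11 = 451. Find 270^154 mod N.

405

Mod 41: 270 ≡ 24; by Fermat, exponent reduces to 154 mod 40 = 34; 24^34 ≡ 36 (mod 41).
Mod 11: 270 ≡ 6; by Fermat, exponent reduces to 154 mod 10 = 4; 6^4 ≡ 9 (mod 11).
Combine by CRT: x ≡ 36 (mod 41), x ≡ 9 (mod 11) ⇒ x ≡ 405 (mod 451).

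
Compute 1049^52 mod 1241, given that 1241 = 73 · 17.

Mod 73: 1049 ≡ 27; 27^52 ≡ 1 (mod 73).
Mod 17: 1049 ≡ 12; by Fermat, exponent reduces to 52 mod 16 = 4; 12^4 ≡ 13 (mod 17).
Combine by CRT: x ≡ 1 (mod 73), x ≡ 13 (mod 17) ⇒ x ≡ 1169 (mod 1241).

1169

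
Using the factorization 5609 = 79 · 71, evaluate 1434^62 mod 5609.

Mod 79: 1434 ≡ 12; 12^62 ≡ 8 (mod 79).
Mod 71: 1434 ≡ 14; 14^62 ≡ 54 (mod 71).
Combine by CRT: x ≡ 8 (mod 79), x ≡ 54 (mod 71) ⇒ x ≡ 4669 (mod 5609).

4669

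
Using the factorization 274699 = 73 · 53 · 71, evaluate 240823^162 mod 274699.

Mod 73: 240823 ≡ 69; by Fermat, exponent reduces to 162 mod 72 = 18; 69^18 ≡ 1 (mod 73).
Mod 53: 240823 ≡ 44; by Fermat, exponent reduces to 162 mod 52 = 6; 44^6 ≡ 10 (mod 53).
Mod 71: 240823 ≡ 62; by Fermat, exponent reduces to 162 mod 70 = 22; 62^22 ≡ 16 (mod 71).
Combine by CRT: x ≡ 1 (mod 73), x ≡ 10 (mod 53), x ≡ 16 (mod 71) ⇒ x ≡ 179362 (mod 274699).

179362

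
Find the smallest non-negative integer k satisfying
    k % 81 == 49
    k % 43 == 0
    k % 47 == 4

117175

From k ≡ 49 (mod 81) write k = 49 + 81t. Substituting into k ≡ 0 (mod 43) gives 81t ≡ 37 (mod 43), and since 38⁻¹ ≡ 17 (mod 43), t ≡ 27. Hence k ≡ 49 + 81·27 = 2236 (mod 3483).
From k ≡ 2236 (mod 3483) write k = 2236 + 3483t. Substituting into k ≡ 4 (mod 47) gives 3483t ≡ 24 (mod 47), and since 5⁻¹ ≡ 19 (mod 47), t ≡ 33. Hence k ≡ 2236 + 3483·33 = 117175 (mod 163701).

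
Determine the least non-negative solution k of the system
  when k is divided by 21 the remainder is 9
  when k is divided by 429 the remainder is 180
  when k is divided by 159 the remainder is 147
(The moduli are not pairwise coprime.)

70107

Combine the congruences pairwise.
gcd(21, 429) = 3 and 3 | (180 − 9), so the pair is consistent; merging gives k ≡ 1038 (mod 3003), where 3003 = lcm(21, 429).
gcd(3003, 159) = 3 and 3 | (147 − 1038), so the pair is consistent; merging gives k ≡ 70107 (mod 159159), where 159159 = lcm(3003, 159).
The solution is unique modulo lcm(21, 429, 159) = 159159.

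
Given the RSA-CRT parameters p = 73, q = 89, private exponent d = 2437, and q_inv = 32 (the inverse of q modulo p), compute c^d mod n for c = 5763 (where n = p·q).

d_p = d mod (p−1) = 2437 mod 72 = 61; d_q = d mod (q−1) = 61.
m₁ = c^(d_p) mod p: c ≡ 69 (mod 73), and 69^61 mod 73 = 41.
m₂ = c^(d_q) mod q: c ≡ 67 (mod 89), and 67^61 mod 89 = 45.
h = q_inv·(m₁ − m₂) mod p = 32·(41 − 45) mod 73 = 18.
m = m₂ + h·q = 45 + 18·89 = 1647.

1647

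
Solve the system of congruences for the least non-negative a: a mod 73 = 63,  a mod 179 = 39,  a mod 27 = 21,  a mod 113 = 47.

1230843

The moduli are pairwise coprime; N = 73·179·27·113 = 39867417.
N/73 = 546129; 546129 ≡ 16 (mod 73); 16·32 ≡ 1, so inverse 32.
N/179 = 222723; 222723 ≡ 47 (mod 179); 47·80 ≡ 1, so inverse 80.
N/27 = 1476571; 1476571 ≡ 22 (mod 27); 22·16 ≡ 1, so inverse 16.
N/113 = 352809; 352809 ≡ 23 (mod 113); 23·59 ≡ 1, so inverse 59.
a ≡ 63·546129·32 + 39·222723·80 + 21·1476571·16 + 47·352809·59 = 3270359037.
3270359037 mod 39867417 = 1230843.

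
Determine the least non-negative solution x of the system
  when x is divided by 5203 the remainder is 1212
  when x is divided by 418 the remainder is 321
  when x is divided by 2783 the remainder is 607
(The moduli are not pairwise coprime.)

gcd(5203, 418) = 11 and 11 | (321 − 1212), so the pair is consistent; merging gives x ≡ 162505 (mod 197714), where 197714 = lcm(5203, 418).
gcd(197714, 2783) = 121 and 121 | (607 − 162505), so the pair is consistent; merging gives x ≡ 3919071 (mod 4547422), where 4547422 = lcm(197714, 2783).
The solution is unique modulo lcm(5203, 418, 2783) = 4547422.

3919071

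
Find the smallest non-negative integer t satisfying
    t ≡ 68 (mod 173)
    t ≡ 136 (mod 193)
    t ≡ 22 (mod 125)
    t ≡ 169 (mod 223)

From t ≡ 68 (mod 173) write t = 68 + 173s. Substituting into t ≡ 136 (mod 193) gives 173s ≡ 68 (mod 193), and since 173⁻¹ ≡ 164 (mod 193), s ≡ 151. Hence t ≡ 68 + 173·151 = 26191 (mod 33389).
From t ≡ 26191 (mod 33389) write t = 26191 + 33389s. Substituting into t ≡ 22 (mod 125) gives 33389s ≡ 81 (mod 125), and since 14⁻¹ ≡ 9 (mod 125), s ≡ 104. Hence t ≡ 26191 + 33389·104 = 3498647 (mod 4173625).
From t ≡ 3498647 (mod 4173625) write t = 3498647 + 4173625s. Substituting into t ≡ 169 (mod 223) gives 4173625s ≡ 169 (mod 223), and since 180⁻¹ ≡ 140 (mod 223), s ≡ 22. Hence t ≡ 3498647 + 4173625·22 = 95318397 (mod 930718375).

95318397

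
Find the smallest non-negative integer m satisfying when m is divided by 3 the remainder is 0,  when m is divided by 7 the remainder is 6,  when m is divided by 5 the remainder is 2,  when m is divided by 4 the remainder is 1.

The moduli are pairwise coprime; N = 3·7·5·4 = 420.
N/3 = 140; 140 ≡ 2 (mod 3); 2·2 ≡ 1, so inverse 2.
N/7 = 60; 60 ≡ 4 (mod 7); 4·2 ≡ 1, so inverse 2.
N/5 = 84; 84 ≡ 4 (mod 5); 4·4 ≡ 1, so inverse 4.
N/4 = 105; 105 ≡ 1 (mod 4), inverse 1.
m ≡ 0·140·2 + 6·60·2 + 2·84·4 + 1·105·1 = 1497.
1497 mod 420 = 237.

237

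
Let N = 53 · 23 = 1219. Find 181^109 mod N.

Mod 53: 181 ≡ 22; by Fermat, exponent reduces to 109 mod 52 = 5; 22^5 ≡ 18 (mod 53).
Mod 23: 181 ≡ 20; by Fermat, exponent reduces to 109 mod 22 = 21; 20^21 ≡ 15 (mod 23).
Combine by CRT: x ≡ 18 (mod 53), x ≡ 15 (mod 23) ⇒ x ≡ 866 (mod 1219).

866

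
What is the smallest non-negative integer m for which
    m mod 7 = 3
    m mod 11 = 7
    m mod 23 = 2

The moduli are pairwise coprime; N = 7·11·23 = 1771.
N/7 = 253; 253 ≡ 1 (mod 7), inverse 1.
N/11 = 161; 161 ≡ 7 (mod 11); 7·8 ≡ 1, so inverse 8.
N/23 = 77; 77 ≡ 8 (mod 23); 8·3 ≡ 1, so inverse 3.
m ≡ 3·253·1 + 7·161·8 + 2·77·3 = 10237.
10237 mod 1771 = 1382.

1382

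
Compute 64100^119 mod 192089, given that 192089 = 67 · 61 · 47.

Mod 67: 64100 ≡ 48; by Fermat, exponent reduces to 119 mod 66 = 53; 48^53 ≡ 63 (mod 67).
Mod 61: 64100 ≡ 50; by Fermat, exponent reduces to 119 mod 60 = 59; 50^59 ≡ 11 (mod 61).
Mod 47: 64100 ≡ 39; by Fermat, exponent reduces to 119 mod 46 = 27; 39^27 ≡ 40 (mod 47).
Combine by CRT: x ≡ 63 (mod 67), x ≡ 11 (mod 61), x ≡ 40 (mod 47) ⇒ x ≡ 108469 (mod 192089).

108469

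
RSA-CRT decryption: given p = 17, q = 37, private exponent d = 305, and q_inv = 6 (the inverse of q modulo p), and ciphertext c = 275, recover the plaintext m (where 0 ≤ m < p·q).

d_p = d mod (p−1) = 305 mod 16 = 1; d_q = d mod (q−1) = 17.
m₁ = c^(d_p) mod p: c ≡ 3 (mod 17), and 3^1 mod 17 = 3.
m₂ = c^(d_q) mod q: c ≡ 16 (mod 37), and 16^17 mod 37 = 7.
h = q_inv·(m₁ − m₂) mod p = 6·(3 − 7) mod 17 = 10.
m = m₂ + h·q = 7 + 10·37 = 377.

377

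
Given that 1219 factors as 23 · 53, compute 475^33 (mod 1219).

22

Mod 23: 475 ≡ 15; by Fermat, exponent reduces to 33 mod 22 = 11; 15^11 ≡ 22 (mod 23).
Mod 53: 475 ≡ 51; 51^33 ≡ 22 (mod 53).
Combine by CRT: x ≡ 22 (mod 23), x ≡ 22 (mod 53) ⇒ x ≡ 22 (mod 1219).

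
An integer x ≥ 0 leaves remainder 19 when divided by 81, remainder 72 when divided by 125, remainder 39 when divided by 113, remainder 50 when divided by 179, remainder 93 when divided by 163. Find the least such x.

31998079072

Combine the congruences pairwise.
From x ≡ 19 (mod 81) write x = 19 + 81t. Substituting into x ≡ 72 (mod 125) gives 81t ≡ 53 (mod 125), and since 81⁻¹ ≡ 71 (mod 125), t ≡ 13. Hence x ≡ 19 + 81·13 = 1072 (mod 10125).
From x ≡ 1072 (mod 10125) write x = 1072 + 10125t. Substituting into x ≡ 39 (mod 113) gives 10125t ≡ 97 (mod 113), and since 68⁻¹ ≡ 5 (mod 113), t ≡ 33. Hence x ≡ 1072 + 10125·33 = 335197 (mod 1144125).
From x ≡ 335197 (mod 1144125) write x = 335197 + 1144125t. Substituting into x ≡ 50 (mod 179) gives 1144125t ≡ 120 (mod 179), and since 136⁻¹ ≡ 154 (mod 179), t ≡ 43. Hence x ≡ 335197 + 1144125·43 = 49532572 (mod 204798375).
From x ≡ 49532572 (mod 204798375) write x = 49532572 + 204798375t. Substituting into x ≡ 93 (mod 163) gives 204798375t ≡ 124 (mod 163), and since 122⁻¹ ≡ 159 (mod 163), t ≡ 156. Hence x ≡ 49532572 + 204798375·156 = 31998079072 (mod 33382135125).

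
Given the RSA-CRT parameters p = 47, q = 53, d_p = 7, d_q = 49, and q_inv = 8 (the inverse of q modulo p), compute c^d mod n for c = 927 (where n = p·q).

m₁ = c^(d_p) mod p: c ≡ 34 (mod 47), and 34^7 mod 47 = 8.
m₂ = c^(d_q) mod q: c ≡ 26 (mod 53), and 26^49 mod 53 = 45.
h = q_inv·(m₁ − m₂) mod p = 8·(8 − 45) mod 47 = 33.
m = m₂ + h·q = 45 + 33·53 = 1794.

1794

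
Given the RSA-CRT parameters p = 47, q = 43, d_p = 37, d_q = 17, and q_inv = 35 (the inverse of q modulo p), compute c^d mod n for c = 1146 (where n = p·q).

m₁ = c^(d_p) mod p: c ≡ 18 (mod 47), and 18^37 mod 47 = 36.
m₂ = c^(d_q) mod q: c ≡ 28 (mod 43), and 28^17 mod 43 = 3.
h = q_inv·(m₁ − m₂) mod p = 35·(36 − 3) mod 47 = 27.
m = m₂ + h·q = 3 + 27·43 = 1164.

1164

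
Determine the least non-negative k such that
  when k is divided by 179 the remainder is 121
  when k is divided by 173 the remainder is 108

Combine the congruences pairwise.
From k ≡ 121 (mod 179) write k = 121 + 179t. Substituting into k ≡ 108 (mod 173) gives 179t ≡ 160 (mod 173), and since 6⁻¹ ≡ 29 (mod 173), t ≡ 142. Hence k ≡ 121 + 179·142 = 25539 (mod 30967).

25539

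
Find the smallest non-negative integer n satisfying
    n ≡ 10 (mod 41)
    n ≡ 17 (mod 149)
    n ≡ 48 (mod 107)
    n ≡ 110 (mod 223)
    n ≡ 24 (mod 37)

1757650207

The moduli are pairwise coprime; M = 41·149·107·223·37 = 5393373413.
M/41 = 131545693; 131545693 ≡ 22 (mod 41); 22·28 ≡ 1, so inverse 28.
M/149 = 36197137; 36197137 ≡ 120 (mod 149); 120·113 ≡ 1, so inverse 113.
M/107 = 50405359; 50405359 ≡ 13 (mod 107); 13·33 ≡ 1, so inverse 33.
M/223 = 24185531; 24185531 ≡ 66 (mod 223); 66·98 ≡ 1, so inverse 98.
M/37 = 145766849; 145766849 ≡ 21 (mod 37); 21·30 ≡ 1, so inverse 30.
n ≡ 10·131545693·28 + 17·36197137·113 + 48·50405359·33 + 110·24185531·98 + 24·145766849·30 = 551881738333.
551881738333 mod 5393373413 = 1757650207.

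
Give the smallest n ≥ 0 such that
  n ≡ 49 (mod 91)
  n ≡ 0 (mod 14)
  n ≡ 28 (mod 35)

868

Combine the congruences pairwise.
gcd(91, 14) = 7 and 7 | (0 − 49), so the pair is consistent; merging gives n ≡ 140 (mod 182), where 182 = lcm(91, 14).
gcd(182, 35) = 7 and 7 | (28 − 140), so the pair is consistent; merging gives n ≡ 868 (mod 910), where 910 = lcm(182, 35).
The solution is unique modulo lcm(91, 14, 35) = 910.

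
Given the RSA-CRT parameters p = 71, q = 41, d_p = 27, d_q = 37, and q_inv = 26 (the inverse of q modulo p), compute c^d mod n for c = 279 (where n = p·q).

330

m₁ = c^(d_p) mod p: c ≡ 66 (mod 71), and 66^27 mod 71 = 46.
m₂ = c^(d_q) mod q: c ≡ 33 (mod 41), and 33^37 mod 41 = 2.
h = q_inv·(m₁ − m₂) mod p = 26·(46 − 2) mod 71 = 8.
m = m₂ + h·q = 2 + 8·41 = 330.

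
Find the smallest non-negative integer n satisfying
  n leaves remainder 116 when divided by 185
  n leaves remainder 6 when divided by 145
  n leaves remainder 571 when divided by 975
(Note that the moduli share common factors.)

gcd(185, 145) = 5 and 5 | (6 − 116), so the pair is consistent; merging gives n ≡ 3631 (mod 5365), where 5365 = lcm(185, 145).
gcd(5365, 975) = 5 and 5 | (571 − 3631), so the pair is consistent; merging gives n ≡ 760096 (mod 1046175), where 1046175 = lcm(5365, 975).
The solution is unique modulo lcm(185, 145, 975) = 1046175.

760096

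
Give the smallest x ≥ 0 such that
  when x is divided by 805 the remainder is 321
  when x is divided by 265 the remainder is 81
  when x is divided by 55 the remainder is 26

Combine the congruences pairwise.
gcd(805, 265) = 5 and 5 | (81 − 321), so the pair is consistent; merging gives x ≡ 23666 (mod 42665), where 42665 = lcm(805, 265).
gcd(42665, 55) = 5 and 5 | (26 − 23666), so the pair is consistent; merging gives x ≡ 151661 (mod 469315), where 469315 = lcm(42665, 55).
The solution is unique modulo lcm(805, 265, 55) = 469315.

151661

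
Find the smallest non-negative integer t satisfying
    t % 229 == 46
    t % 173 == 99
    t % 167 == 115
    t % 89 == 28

The moduli are pairwise coprime; N = 229·173·167·89 = 588827471.
N/229 = 2571299; 2571299 ≡ 87 (mod 229); 87·179 ≡ 1, so inverse 179.
N/173 = 3403627; 3403627 ≡ 25 (mod 173); 25·90 ≡ 1, so inverse 90.
N/167 = 3525913; 3525913 ≡ 42 (mod 167); 42·4 ≡ 1, so inverse 4.
N/89 = 6616039; 6616039 ≡ 46 (mod 89); 46·60 ≡ 1, so inverse 60.
t ≡ 46·2571299·179 + 99·3403627·90 + 115·3525913·4 + 28·6616039·60 = 64235258036.
64235258036 mod 588827471 = 53063697.

53063697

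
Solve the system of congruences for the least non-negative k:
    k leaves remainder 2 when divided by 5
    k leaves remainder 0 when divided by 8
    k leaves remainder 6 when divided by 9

The moduli are pairwise coprime; N = 5·8·9 = 360.
N/5 = 72; 72 ≡ 2 (mod 5); 2·3 ≡ 1, so inverse 3.
N/8 = 45; 45 ≡ 5 (mod 8); 5·5 ≡ 1, so inverse 5.
N/9 = 40; 40 ≡ 4 (mod 9); 4·7 ≡ 1, so inverse 7.
k ≡ 2·72·3 + 0·45·5 + 6·40·7 = 2112.
2112 mod 360 = 312.

312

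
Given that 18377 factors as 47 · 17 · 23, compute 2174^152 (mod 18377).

13091

Mod 47: 2174 ≡ 12; by Fermat, exponent reduces to 152 mod 46 = 14; 12^14 ≡ 25 (mod 47).
Mod 17: 2174 ≡ 15; by Fermat, exponent reduces to 152 mod 16 = 8; 15^8 ≡ 1 (mod 17).
Mod 23: 2174 ≡ 12; by Fermat, exponent reduces to 152 mod 22 = 20; 12^20 ≡ 4 (mod 23).
Combine by CRT: x ≡ 25 (mod 47), x ≡ 1 (mod 17), x ≡ 4 (mod 23) ⇒ x ≡ 13091 (mod 18377).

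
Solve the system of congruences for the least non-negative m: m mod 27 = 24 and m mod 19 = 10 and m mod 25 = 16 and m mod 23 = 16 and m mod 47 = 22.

The moduli are pairwise coprime; N = 27·19·25·23·47 = 13863825.
N/27 = 513475; 513475 ≡ 16 (mod 27); 16·22 ≡ 1, so inverse 22.
N/19 = 729675; 729675 ≡ 18 (mod 19); 18·18 ≡ 1, so inverse 18.
N/25 = 554553; 554553 ≡ 3 (mod 25); 3·17 ≡ 1, so inverse 17.
N/23 = 602775; 602775 ≡ 14 (mod 23); 14·5 ≡ 1, so inverse 5.
N/47 = 294975; 294975 ≡ 3 (mod 47); 3·16 ≡ 1, so inverse 16.
m ≡ 24·513475·22 + 10·729675·18 + 16·554553·17 + 16·602775·5 + 22·294975·16 = 705347916.
705347916 mod 13863825 = 12156666.

12156666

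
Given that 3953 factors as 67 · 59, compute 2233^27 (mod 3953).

Mod 67: 2233 ≡ 22; 22^27 ≡ 59 (mod 67).
Mod 59: 2233 ≡ 50; 50^27 ≡ 8 (mod 59).
Combine by CRT: x ≡ 59 (mod 67), x ≡ 8 (mod 59) ⇒ x ≡ 126 (mod 3953).

126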